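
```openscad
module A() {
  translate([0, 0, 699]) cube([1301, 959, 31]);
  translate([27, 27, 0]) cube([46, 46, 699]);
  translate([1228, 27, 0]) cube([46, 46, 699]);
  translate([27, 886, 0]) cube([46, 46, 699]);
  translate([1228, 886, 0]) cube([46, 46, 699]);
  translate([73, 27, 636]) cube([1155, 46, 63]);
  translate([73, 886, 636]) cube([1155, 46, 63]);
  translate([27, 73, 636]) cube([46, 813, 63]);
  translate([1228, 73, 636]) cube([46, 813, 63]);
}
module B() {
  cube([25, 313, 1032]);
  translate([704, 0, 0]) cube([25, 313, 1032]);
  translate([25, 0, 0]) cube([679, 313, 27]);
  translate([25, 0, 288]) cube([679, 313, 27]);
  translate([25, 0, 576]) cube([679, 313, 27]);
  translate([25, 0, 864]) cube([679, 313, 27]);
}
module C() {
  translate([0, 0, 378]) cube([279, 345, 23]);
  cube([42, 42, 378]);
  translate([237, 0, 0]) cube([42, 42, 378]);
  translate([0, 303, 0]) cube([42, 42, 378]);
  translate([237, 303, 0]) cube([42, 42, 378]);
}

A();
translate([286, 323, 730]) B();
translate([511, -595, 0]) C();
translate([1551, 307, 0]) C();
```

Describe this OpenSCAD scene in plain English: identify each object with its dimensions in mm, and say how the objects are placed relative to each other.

A is a rectangular dining table. The top is 1301×959×31 mm with its upper surface at z = 730 mm. It stands on four 46×46 mm square legs, each inset 27 mm from the nearest pair of top edges, running from the floor to the underside of the top. Four apron rails, 46 mm thick and 63 mm tall, run between adjacent legs with their top edges flush with the underside of the top and their outer faces flush with the legs' outer faces.

B is an open bookshelf. Two side panels, each 25 mm thick, 313 mm deep and 1032 mm tall, stand 729 mm apart (outside-to-outside). Between them sit 4 shelves, each 27 mm thick and 313 mm deep, spanning the full gap between the sides. The bottom shelf rests on the floor (its underside at z = 0) and the clear gap between one shelf's top and the next shelf's underside is 261 mm.

C is a four-legged stool. The seat is 279×345 mm, 23 mm thick, top at z = 401 mm. It stands on four square legs, each 42×42 mm in cross-section, from z = 0 to the seat underside, each flush with a corner of the seat.

The bookshelf is on top of the table, centred. Two stools sit around the table at the −y, +x sides.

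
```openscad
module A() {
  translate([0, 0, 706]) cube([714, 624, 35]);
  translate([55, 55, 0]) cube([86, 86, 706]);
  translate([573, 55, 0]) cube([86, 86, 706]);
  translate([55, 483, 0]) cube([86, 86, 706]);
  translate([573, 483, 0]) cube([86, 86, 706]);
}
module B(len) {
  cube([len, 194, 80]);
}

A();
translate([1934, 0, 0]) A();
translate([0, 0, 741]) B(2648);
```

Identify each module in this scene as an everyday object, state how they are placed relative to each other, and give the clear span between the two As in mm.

Second table starts at x = 1934; first ends at x = 714; clear span = 1934 − 714 = 1220 mm.

A is a table. B is a beam. A beam spans the tops of two tables. The clear span between the two tables is 1220 mm.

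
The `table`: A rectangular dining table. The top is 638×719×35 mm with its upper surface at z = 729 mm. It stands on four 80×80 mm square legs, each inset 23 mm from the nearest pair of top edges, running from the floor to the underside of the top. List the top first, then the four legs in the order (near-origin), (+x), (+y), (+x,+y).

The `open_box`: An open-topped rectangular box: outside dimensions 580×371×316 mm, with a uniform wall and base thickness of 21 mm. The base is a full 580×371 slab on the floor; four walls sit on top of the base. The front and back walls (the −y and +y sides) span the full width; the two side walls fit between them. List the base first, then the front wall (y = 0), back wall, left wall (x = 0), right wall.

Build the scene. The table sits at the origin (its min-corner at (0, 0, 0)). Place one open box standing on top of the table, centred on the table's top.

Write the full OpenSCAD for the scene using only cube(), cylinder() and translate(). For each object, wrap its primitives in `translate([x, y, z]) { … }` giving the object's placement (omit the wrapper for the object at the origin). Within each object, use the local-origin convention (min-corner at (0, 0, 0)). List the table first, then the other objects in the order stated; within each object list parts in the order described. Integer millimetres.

translate([0, 0, 694]) cube([638, 719, 35]);
translate([23, 23, 0]) cube([80, 80, 694]);
translate([535, 23, 0]) cube([80, 80, 694]);
translate([23, 616, 0]) cube([80, 80, 694]);
translate([535, 616, 0]) cube([80, 80, 694]);
translate([29, 174, 729]) {
  cube([580, 371, 21]);
  translate([0, 0, 21]) cube([580, 21, 295]);
  translate([0, 350, 21]) cube([580, 21, 295]);
  translate([0, 21, 21]) cube([21, 329, 295]);
  translate([559, 21, 21]) cube([21, 329, 295]);
}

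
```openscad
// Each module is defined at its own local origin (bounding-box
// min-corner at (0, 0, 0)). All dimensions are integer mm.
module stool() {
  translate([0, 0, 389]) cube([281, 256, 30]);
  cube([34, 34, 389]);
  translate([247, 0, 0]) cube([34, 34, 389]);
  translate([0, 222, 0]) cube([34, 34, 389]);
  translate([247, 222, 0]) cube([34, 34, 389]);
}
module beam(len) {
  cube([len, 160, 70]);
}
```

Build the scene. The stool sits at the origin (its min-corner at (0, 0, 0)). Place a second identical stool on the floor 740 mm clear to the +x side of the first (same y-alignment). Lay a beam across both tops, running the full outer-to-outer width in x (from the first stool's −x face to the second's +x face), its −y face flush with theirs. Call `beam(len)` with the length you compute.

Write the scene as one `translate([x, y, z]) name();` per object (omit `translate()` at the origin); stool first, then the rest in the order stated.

stool();
translate([1021, 0, 0]) stool();
translate([0, 0, 419]) beam(1302);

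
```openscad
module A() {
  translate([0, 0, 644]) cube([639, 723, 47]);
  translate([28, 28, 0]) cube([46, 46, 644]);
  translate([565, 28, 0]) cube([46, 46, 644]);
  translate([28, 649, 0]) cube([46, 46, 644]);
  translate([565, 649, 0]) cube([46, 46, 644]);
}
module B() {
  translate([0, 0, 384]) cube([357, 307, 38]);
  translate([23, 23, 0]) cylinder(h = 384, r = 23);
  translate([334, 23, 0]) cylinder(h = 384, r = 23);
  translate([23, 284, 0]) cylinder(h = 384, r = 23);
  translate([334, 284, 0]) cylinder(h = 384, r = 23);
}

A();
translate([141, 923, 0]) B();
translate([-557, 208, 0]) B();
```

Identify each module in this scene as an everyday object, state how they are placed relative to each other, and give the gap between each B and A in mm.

A is a table. B is a stool. Two stools sit around the table at the +y, −x sides. The gap between each stool and the table is 200 mm.

Each stool's nearest face is 200 mm from the table's bounding box.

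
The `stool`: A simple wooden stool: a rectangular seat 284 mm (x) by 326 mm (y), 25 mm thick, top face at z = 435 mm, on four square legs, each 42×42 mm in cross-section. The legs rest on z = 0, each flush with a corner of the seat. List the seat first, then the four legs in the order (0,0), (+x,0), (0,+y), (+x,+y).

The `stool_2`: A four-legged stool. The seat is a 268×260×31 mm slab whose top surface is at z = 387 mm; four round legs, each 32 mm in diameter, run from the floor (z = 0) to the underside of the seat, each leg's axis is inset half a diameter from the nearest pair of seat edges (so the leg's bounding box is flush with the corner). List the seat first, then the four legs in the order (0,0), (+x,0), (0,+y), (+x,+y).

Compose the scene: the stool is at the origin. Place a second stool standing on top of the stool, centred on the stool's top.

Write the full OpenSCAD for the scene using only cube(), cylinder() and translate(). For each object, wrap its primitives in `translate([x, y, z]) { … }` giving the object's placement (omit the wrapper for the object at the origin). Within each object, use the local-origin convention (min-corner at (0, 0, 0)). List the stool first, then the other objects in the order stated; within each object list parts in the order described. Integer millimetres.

translate([0, 0, 410]) cube([284, 326, 25]);
cube([42, 42, 410]);
translate([242, 0, 0]) cube([42, 42, 410]);
translate([0, 284, 0]) cube([42, 42, 410]);
translate([242, 284, 0]) cube([42, 42, 410]);
translate([8, 33, 435]) {
  translate([0, 0, 356]) cube([268, 260, 31]);
  translate([16, 16, 0]) cylinder(h = 356, r = 16);
  translate([252, 16, 0]) cylinder(h = 356, r = 16);
  translate([16, 244, 0]) cylinder(h = 356, r = 16);
  translate([252, 244, 0]) cylinder(h = 356, r = 16);
}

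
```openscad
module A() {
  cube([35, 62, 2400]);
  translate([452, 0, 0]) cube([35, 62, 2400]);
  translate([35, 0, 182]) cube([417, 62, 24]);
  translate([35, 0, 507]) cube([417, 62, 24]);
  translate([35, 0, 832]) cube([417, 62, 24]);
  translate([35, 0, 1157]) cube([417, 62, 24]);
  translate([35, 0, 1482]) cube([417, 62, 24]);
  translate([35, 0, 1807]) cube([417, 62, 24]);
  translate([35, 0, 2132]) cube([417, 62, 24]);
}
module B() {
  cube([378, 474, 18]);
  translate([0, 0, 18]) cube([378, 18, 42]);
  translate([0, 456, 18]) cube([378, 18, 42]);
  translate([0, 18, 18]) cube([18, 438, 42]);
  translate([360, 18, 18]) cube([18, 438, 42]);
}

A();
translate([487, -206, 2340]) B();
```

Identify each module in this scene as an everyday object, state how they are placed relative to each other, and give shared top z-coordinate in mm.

A is a ladder. B is an open box. The open box is beside the ladder with their tops flush at z = 2400. The shared top z-coordinate is 2400 mm.

Both tops at z = 2400 mm.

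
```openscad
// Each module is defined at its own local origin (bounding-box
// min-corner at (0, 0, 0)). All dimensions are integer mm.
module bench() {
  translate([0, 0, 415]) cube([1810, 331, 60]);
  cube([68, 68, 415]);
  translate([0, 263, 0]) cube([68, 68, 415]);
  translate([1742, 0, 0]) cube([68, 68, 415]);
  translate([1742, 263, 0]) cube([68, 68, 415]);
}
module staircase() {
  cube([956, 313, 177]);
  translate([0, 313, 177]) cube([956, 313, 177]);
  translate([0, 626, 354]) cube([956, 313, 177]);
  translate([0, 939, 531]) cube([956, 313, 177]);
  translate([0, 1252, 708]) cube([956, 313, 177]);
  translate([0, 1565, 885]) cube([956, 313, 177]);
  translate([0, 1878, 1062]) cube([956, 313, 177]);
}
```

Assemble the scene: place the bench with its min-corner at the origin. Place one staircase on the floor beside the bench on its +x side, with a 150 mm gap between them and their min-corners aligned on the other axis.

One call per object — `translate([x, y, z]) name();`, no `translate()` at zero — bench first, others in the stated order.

bench();
translate([1960, 0, 0]) staircase();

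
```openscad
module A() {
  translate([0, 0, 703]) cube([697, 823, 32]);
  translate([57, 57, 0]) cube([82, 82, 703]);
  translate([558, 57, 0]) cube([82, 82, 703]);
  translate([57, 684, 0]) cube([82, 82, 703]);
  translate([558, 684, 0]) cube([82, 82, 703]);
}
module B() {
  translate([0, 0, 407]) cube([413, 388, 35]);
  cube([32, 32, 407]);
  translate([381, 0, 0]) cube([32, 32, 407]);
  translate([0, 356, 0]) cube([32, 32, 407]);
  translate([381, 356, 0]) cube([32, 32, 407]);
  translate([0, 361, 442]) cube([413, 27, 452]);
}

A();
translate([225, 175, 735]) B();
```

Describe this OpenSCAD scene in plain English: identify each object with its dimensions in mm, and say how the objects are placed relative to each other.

A is a table with a 697×823 mm rectangular top, 32 mm thick, top surface at z = 735 mm, supported by four 82×82 mm square legs, each inset 57 mm from the nearest pair of top edges, running from the floor.

B is a chair. The seat is a 413×388×35 mm slab with its top at z = 442 mm, on four 32×32 mm corner legs (flush with the seat edges, standing on z = 0). A flat backrest 27 mm thick, 452 mm tall, spans the full seat width and rises from the seat top along its +y edge, rear face flush with the rear of the seat.

The chair is on top of the table.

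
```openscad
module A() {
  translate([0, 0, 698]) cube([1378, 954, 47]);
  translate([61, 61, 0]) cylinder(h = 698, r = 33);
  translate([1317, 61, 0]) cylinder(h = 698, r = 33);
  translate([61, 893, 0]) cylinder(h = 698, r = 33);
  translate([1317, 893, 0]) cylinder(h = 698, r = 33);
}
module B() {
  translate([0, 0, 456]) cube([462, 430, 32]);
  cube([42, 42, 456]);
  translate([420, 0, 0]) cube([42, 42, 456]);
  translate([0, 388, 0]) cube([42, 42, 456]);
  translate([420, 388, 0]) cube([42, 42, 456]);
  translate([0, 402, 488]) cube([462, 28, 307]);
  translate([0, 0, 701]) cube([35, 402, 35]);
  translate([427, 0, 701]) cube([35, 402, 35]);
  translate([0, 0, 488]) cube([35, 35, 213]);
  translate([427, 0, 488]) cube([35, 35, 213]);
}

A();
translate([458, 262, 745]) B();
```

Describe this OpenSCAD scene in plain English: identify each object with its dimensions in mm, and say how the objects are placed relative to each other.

A is a table with a 1378×954 mm rectangular top, 47 mm thick, top surface at z = 745 mm, supported by four round legs of 66 mm diameter, each leg's bounding box inset 28 mm from the nearest pair of top edges, running from the floor.

B is a chair. The seat is a 462×430×32 mm slab with its top at z = 488 mm, on four 42×42 mm corner legs (flush with the seat edges, standing on z = 0). A flat backrest 28 mm thick, 307 mm tall, spans the full seat width and rises from the seat top along its +y edge, rear face flush with the rear of the seat. Two armrests of 35×35 mm section run along each side from the seat's front edge to the front of the backrest, top faces 248 mm above the seat top and outer faces flush with the seat's x-edges; a 35×35 mm post under the front of each armrest stands on the seat at the front corner.

The chair is on top of the table, centred.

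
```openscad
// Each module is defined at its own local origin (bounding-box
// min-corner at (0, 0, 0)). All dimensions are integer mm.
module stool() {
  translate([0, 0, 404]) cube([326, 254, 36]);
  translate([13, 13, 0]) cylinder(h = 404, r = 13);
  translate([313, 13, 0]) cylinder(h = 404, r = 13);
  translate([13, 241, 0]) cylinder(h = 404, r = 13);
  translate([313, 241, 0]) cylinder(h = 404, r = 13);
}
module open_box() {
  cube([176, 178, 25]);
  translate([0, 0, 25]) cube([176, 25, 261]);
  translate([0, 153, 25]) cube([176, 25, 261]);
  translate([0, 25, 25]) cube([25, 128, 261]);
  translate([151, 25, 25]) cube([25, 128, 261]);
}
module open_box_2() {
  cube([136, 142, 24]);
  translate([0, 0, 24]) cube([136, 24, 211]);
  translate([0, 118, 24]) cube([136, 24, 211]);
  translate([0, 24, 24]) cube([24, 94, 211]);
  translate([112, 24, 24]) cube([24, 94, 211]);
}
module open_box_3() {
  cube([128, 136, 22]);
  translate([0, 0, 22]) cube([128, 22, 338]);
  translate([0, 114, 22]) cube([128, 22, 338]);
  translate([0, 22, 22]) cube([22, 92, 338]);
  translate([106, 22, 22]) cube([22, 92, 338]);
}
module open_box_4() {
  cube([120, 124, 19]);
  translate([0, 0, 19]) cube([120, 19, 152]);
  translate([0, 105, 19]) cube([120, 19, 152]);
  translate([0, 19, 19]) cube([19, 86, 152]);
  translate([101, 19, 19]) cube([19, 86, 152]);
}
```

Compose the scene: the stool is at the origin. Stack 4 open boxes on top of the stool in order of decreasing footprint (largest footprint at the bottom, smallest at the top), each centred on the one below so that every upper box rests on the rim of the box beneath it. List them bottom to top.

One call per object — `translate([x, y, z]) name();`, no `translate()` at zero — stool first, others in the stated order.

stool();
translate([75, 38, 440]) open_box();
translate([95, 56, 726]) open_box_2();
translate([99, 59, 961]) open_box_3();
translate([103, 65, 1321]) open_box_4();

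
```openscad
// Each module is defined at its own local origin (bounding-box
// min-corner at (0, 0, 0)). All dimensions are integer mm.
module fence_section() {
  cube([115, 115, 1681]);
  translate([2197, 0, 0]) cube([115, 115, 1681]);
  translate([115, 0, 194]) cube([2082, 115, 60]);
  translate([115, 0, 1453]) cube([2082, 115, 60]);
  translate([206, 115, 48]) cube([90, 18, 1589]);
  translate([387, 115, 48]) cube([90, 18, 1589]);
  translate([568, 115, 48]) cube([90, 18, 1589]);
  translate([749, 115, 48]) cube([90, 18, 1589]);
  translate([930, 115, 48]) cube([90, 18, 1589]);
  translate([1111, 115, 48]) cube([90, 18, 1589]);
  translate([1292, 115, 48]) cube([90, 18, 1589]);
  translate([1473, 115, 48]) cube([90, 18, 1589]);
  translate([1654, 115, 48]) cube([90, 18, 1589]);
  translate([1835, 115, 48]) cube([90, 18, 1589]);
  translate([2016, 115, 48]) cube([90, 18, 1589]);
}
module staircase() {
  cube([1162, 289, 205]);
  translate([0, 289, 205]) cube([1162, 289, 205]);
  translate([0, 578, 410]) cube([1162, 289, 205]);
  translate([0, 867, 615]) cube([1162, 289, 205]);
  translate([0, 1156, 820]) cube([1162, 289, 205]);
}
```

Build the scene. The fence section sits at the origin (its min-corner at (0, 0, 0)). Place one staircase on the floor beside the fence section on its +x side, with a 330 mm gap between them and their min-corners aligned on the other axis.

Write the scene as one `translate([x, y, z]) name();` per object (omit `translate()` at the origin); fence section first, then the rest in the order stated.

fence_section();
translate([2642, 0, 0]) staircase();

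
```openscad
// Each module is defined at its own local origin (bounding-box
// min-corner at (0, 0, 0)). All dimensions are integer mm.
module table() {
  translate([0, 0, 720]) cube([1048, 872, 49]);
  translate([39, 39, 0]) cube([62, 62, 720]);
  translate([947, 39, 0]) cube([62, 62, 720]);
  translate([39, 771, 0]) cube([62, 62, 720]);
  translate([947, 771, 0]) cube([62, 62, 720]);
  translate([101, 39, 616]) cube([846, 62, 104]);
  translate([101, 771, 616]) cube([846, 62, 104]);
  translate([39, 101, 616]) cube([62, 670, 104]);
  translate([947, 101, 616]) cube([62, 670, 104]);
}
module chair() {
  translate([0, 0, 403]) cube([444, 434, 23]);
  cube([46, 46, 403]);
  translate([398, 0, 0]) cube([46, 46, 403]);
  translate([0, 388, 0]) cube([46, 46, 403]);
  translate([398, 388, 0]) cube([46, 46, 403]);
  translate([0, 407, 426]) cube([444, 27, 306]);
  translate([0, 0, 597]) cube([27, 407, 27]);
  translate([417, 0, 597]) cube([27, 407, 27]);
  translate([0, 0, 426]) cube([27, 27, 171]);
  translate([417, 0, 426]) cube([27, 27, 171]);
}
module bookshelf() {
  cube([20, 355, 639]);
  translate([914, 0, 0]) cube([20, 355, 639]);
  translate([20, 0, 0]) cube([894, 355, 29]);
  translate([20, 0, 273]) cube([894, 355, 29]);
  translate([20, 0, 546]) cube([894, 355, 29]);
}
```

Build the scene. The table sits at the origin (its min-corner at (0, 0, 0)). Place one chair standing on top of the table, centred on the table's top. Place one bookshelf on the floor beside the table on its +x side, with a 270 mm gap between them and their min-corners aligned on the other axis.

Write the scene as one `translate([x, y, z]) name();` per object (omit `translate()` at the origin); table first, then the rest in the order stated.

table();
translate([302, 219, 769]) chair();
translate([1318, 0, 0]) bookshelf();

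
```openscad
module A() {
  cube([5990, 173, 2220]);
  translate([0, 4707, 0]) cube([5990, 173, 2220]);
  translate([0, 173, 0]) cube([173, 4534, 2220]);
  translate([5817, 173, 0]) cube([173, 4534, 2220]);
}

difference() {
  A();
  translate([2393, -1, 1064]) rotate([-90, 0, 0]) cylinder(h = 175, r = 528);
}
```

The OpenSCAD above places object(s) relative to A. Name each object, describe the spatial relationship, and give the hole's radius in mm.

The subtracted cylinder has r = 528 mm.

A is a house frame. The house frame has a circular hole through its front wall. The hole's radius is 528 mm.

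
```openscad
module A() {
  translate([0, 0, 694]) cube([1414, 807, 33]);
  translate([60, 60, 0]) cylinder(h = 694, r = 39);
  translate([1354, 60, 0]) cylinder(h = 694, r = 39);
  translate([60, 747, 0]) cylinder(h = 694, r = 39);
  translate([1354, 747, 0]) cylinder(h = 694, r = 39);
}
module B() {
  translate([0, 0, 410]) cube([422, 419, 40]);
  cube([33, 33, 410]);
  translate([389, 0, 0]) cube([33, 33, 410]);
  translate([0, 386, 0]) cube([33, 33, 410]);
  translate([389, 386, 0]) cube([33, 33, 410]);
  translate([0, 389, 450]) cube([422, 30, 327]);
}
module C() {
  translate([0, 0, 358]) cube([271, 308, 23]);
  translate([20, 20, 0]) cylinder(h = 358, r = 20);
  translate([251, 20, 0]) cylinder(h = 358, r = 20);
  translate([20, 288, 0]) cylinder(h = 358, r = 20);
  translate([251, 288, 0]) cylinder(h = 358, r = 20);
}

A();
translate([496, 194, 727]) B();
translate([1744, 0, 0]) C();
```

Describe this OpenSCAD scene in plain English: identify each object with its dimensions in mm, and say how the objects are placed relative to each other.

A is a table: top 1414 mm (x) × 807 mm (y), 33 mm thick, upper face at z = 727 mm, on four round legs of 78 mm diameter, each leg's bounding box inset 21 mm from the nearest pair of top edges, running from z = 0 to the bottom of the top.

B is a chair. The seat is a 422×419×40 mm slab with its top at z = 450 mm, on four 33×33 mm corner legs (flush with the seat edges, standing on z = 0). A flat backrest 30 mm thick, 327 mm tall, spans the full seat width and rises from the seat top along its +y edge, rear face flush with the rear of the seat.

C is a four-legged stool. The seat is a 271×308×23 mm slab whose top surface is at z = 381 mm; four round legs, each 40 mm in diameter, run from the floor (z = 0) to the underside of the seat, each leg's axis is inset half a diameter from the nearest pair of seat edges (so the leg's bounding box is flush with the corner).

The chair is on top of the table, centred. The stool is on the floor beside the table on its +x side.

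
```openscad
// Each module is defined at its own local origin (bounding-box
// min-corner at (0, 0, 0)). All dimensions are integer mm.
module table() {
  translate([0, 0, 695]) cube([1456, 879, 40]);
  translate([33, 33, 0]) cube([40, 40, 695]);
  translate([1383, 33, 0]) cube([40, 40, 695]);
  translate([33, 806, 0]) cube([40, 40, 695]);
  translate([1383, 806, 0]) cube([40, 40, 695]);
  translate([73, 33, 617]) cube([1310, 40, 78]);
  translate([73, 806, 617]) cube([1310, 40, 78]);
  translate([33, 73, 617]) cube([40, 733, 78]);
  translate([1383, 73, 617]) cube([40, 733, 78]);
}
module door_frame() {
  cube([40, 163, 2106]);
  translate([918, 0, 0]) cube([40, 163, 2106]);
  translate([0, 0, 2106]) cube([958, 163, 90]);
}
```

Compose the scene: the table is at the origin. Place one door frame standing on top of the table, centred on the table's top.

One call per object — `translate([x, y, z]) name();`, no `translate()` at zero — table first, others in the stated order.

table();
translate([249, 358, 735]) door_frame();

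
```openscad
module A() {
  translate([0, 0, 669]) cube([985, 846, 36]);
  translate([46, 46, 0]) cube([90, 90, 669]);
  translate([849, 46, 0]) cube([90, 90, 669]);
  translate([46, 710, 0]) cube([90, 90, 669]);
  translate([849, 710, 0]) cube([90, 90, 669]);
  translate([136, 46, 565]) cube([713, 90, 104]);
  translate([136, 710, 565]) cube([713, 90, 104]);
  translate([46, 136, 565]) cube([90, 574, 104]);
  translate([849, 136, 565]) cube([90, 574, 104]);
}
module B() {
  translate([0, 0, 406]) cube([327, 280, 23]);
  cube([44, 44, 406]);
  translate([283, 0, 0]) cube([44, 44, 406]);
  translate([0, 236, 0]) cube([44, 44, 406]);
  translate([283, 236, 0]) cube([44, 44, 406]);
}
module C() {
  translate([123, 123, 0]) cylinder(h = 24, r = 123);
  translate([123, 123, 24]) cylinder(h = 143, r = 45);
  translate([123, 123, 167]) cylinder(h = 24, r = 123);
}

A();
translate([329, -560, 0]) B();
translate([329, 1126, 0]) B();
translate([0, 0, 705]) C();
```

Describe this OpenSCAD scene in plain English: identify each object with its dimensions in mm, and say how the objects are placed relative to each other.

A is a table with a 985×846 mm rectangular top, 36 mm thick, top surface at z = 705 mm, supported by four 90×90 mm square legs, each inset 46 mm from the nearest pair of top edges, running from the floor. Four apron rails, 90 mm thick and 104 mm tall, run between adjacent legs with their top edges flush with the underside of the top and their outer faces flush with the legs' outer faces.

B is a four-legged stool. The seat is 327×280 mm, 23 mm thick, top at z = 429 mm. It stands on four square legs, each 44×44 mm in cross-section, from z = 0 to the seat underside, each flush with a corner of the seat.

C is a spool: two coaxial disc flanges of radius 123 mm and thickness 24 mm, joined by a core cylinder of radius 45 mm and height 143 mm. The lower flange rests on z = 0 and the three cylinders share a vertical axis.

Two stools sit around the table at the −y, +y sides. The spool is on top of the table.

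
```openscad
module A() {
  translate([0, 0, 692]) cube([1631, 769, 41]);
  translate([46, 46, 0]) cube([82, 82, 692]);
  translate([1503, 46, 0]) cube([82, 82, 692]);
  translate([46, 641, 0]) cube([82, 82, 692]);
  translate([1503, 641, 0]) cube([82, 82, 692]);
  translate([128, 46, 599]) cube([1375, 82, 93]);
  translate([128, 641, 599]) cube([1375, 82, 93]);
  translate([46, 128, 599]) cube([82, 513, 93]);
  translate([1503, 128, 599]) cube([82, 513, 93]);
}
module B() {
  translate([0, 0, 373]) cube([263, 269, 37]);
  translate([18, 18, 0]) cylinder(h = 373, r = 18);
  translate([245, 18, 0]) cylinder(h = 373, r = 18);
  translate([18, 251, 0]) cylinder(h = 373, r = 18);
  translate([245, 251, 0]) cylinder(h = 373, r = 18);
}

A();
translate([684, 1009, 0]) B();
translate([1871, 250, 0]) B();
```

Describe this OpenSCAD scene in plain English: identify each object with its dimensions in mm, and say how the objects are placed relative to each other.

A is a table: top 1631 mm (x) × 769 mm (y), 41 mm thick, upper face at z = 733 mm, on four 82×82 mm square legs, each inset 46 mm from the nearest pair of top edges, running from z = 0 to the bottom of the top. Four apron rails, 82 mm thick and 93 mm tall, run between adjacent legs with their top edges flush with the underside of the top and their outer faces flush with the legs' outer faces.

B is a four-legged stool. The seat is a 263×269×37 mm slab whose top surface is at z = 410 mm; four round legs, each 36 mm in diameter, run from the floor (z = 0) to the underside of the seat, each leg's axis is inset half a diameter from the nearest pair of seat edges (so the leg's bounding box is flush with the corner).

Two stools sit around the table at the +y, +x sides.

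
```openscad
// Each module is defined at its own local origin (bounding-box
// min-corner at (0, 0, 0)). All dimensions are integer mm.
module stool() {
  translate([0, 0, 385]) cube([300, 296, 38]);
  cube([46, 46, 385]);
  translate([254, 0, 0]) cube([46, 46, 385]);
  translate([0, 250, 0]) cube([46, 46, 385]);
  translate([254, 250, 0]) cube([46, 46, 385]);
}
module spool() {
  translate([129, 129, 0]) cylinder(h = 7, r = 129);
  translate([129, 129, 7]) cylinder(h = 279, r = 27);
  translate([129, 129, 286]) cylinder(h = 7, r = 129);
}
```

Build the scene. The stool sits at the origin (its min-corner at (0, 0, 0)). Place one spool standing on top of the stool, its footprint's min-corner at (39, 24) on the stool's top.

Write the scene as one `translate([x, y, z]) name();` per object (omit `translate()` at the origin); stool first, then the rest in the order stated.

stool();
translate([39, 24, 423]) spool();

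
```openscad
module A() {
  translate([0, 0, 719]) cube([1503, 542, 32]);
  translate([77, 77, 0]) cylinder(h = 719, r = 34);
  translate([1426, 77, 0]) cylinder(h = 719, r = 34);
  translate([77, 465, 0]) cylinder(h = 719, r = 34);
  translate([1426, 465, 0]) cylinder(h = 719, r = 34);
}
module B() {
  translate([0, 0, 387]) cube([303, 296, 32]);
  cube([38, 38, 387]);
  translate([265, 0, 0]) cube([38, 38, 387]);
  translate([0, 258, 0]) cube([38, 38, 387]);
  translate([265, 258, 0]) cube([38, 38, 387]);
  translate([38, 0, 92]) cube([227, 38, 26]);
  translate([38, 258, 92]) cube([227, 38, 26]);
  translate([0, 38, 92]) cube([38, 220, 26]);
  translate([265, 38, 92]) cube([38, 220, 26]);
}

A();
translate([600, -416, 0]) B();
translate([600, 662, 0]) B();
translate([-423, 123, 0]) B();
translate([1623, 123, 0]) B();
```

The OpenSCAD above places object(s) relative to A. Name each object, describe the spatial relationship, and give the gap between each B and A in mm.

Each stool's nearest face is 120 mm from the table's bounding box.

A is a table. B is a stool. Four stools sit around the table at the −y, +y, −x, +x sides. The gap between each stool and the table is 120 mm.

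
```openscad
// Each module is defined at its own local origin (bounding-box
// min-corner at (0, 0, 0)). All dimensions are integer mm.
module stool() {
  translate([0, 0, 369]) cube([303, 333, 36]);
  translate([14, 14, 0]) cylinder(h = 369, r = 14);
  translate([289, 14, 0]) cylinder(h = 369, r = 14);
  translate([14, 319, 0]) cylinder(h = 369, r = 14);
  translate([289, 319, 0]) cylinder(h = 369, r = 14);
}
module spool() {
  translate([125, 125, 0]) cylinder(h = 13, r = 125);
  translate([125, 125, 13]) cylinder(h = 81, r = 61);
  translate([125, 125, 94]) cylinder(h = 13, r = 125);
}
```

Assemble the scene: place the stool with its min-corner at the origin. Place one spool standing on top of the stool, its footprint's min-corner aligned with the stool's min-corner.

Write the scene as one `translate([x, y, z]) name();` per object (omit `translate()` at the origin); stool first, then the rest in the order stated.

stool();
translate([0, 0, 405]) spool();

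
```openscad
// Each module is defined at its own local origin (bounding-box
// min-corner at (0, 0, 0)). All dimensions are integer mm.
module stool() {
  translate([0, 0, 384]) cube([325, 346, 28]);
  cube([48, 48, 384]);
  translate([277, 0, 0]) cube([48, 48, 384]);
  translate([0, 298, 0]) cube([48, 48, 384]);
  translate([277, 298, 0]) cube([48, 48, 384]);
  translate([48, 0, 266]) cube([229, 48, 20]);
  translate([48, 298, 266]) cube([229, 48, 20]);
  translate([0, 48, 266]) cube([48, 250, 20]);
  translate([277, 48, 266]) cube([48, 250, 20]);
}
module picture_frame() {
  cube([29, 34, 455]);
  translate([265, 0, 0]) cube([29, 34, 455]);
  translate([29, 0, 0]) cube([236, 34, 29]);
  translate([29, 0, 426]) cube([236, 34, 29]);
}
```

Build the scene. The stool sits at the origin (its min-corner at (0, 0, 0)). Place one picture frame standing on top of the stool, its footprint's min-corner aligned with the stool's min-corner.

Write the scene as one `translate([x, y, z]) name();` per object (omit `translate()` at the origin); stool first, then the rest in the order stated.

stool();
translate([0, 0, 412]) picture_frame();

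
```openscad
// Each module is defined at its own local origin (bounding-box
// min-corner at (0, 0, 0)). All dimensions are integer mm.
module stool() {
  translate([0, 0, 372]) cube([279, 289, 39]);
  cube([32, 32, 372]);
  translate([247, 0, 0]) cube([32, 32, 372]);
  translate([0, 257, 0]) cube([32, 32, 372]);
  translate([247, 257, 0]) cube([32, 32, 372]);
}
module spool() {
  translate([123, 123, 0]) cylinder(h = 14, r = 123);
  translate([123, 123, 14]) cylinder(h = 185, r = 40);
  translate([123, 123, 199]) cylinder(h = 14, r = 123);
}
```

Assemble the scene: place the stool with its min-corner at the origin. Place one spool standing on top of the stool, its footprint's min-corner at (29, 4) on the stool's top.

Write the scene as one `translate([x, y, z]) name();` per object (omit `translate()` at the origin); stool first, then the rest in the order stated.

stool();
translate([29, 4, 411]) spool();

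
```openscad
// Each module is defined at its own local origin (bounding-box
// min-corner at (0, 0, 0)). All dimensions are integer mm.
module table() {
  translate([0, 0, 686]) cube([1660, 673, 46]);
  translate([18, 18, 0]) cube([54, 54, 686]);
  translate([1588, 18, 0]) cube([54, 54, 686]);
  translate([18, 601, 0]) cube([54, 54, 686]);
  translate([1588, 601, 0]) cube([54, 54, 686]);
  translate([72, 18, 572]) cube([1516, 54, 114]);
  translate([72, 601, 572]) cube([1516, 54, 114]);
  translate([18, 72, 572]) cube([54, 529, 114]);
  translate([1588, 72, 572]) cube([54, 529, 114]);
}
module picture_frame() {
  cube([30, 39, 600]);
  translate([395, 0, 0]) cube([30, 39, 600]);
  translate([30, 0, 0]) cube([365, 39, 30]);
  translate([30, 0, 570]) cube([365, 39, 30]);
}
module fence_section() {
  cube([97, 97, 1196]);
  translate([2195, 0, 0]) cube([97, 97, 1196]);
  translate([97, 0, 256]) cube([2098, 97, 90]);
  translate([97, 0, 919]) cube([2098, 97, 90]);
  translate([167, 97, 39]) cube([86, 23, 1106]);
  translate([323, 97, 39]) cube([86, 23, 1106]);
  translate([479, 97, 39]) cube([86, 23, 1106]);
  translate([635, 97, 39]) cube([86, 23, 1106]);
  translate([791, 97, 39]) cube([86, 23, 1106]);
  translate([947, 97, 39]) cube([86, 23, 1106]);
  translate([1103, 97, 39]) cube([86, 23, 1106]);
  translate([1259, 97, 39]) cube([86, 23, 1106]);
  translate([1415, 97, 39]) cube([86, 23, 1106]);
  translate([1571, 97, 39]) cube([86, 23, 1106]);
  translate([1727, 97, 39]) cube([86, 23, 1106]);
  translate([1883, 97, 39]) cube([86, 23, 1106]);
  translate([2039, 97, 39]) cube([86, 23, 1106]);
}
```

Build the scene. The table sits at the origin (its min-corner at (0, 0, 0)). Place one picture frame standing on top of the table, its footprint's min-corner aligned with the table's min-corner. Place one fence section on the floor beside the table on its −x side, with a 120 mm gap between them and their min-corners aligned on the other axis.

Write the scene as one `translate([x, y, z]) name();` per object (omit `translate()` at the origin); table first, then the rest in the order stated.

table();
translate([0, 0, 732]) picture_frame();
translate([-2412, 0, 0]) fence_section();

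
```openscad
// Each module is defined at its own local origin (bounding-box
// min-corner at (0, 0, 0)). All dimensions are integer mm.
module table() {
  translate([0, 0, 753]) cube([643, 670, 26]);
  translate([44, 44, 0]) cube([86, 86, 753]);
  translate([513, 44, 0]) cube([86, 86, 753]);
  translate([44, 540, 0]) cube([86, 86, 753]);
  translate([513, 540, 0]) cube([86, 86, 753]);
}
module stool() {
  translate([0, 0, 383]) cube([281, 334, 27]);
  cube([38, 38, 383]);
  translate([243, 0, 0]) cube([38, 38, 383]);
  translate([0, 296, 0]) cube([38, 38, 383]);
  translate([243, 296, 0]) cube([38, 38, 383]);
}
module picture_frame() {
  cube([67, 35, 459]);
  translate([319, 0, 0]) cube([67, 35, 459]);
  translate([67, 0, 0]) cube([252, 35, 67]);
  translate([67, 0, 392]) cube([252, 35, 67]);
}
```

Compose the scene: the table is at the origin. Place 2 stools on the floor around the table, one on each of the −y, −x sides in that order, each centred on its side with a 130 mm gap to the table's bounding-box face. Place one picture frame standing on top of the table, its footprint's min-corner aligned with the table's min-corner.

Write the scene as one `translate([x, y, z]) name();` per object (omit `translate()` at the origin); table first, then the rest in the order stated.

table();
translate([181, -464, 0]) stool();
translate([-411, 168, 0]) stool();
translate([0, 0, 779]) picture_frame();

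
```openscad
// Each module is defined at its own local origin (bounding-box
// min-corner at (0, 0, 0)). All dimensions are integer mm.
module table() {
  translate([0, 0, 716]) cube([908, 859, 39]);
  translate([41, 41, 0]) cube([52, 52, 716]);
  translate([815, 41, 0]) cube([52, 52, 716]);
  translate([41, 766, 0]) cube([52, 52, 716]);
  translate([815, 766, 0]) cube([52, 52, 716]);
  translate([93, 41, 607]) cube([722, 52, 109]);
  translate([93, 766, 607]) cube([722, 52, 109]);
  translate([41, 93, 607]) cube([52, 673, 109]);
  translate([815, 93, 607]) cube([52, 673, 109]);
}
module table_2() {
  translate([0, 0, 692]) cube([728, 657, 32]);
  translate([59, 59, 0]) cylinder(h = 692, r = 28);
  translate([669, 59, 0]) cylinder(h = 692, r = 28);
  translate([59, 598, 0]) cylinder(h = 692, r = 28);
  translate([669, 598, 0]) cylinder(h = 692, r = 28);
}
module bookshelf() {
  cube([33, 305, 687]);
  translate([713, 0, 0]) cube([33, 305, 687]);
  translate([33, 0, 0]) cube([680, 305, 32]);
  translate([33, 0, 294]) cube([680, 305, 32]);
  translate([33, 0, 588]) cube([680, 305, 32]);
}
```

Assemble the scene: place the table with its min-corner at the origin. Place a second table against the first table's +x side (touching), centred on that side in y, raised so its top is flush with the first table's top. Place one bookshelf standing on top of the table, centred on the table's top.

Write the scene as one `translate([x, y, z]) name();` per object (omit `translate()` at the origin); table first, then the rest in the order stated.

table();
translate([908, 101, 31]) table_2();
translate([81, 277, 755]) bookshelf();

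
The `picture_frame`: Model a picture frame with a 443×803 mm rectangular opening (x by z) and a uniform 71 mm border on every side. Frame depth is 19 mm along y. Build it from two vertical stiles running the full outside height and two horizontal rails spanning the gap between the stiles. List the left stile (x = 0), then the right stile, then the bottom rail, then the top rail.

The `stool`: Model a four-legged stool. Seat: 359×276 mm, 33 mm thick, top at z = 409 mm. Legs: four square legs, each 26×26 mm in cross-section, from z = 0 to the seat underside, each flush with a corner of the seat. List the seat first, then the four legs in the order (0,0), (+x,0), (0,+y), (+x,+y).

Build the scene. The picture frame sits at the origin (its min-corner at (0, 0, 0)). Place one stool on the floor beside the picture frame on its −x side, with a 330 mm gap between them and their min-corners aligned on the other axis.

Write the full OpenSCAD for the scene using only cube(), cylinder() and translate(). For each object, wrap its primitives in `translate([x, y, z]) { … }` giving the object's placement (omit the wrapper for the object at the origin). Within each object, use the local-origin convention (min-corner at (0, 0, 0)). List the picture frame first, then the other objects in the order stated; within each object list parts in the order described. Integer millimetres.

cube([71, 19, 945]);
translate([514, 0, 0]) cube([71, 19, 945]);
translate([71, 0, 0]) cube([443, 19, 71]);
translate([71, 0, 874]) cube([443, 19, 71]);
translate([-689, 0, 0]) {
  translate([0, 0, 376]) cube([359, 276, 33]);
  cube([26, 26, 376]);
  translate([333, 0, 0]) cube([26, 26, 376]);
  translate([0, 250, 0]) cube([26, 26, 376]);
  translate([333, 250, 0]) cube([26, 26, 376]);
}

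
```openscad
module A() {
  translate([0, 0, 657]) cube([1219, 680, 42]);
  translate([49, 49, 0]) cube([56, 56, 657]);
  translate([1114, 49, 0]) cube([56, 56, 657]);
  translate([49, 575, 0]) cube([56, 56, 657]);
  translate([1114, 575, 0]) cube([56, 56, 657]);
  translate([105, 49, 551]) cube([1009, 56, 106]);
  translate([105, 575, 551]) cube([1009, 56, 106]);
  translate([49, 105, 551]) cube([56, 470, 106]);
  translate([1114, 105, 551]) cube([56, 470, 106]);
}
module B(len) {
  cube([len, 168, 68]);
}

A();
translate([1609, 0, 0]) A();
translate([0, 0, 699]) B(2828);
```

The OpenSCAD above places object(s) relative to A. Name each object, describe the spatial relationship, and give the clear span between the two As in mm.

A is a table. B is a beam. A beam spans the tops of two tables. The clear span between the two tables is 390 mm.

Second table starts at x = 1609; first ends at x = 1219; clear span = 1609 − 1219 = 390 mm.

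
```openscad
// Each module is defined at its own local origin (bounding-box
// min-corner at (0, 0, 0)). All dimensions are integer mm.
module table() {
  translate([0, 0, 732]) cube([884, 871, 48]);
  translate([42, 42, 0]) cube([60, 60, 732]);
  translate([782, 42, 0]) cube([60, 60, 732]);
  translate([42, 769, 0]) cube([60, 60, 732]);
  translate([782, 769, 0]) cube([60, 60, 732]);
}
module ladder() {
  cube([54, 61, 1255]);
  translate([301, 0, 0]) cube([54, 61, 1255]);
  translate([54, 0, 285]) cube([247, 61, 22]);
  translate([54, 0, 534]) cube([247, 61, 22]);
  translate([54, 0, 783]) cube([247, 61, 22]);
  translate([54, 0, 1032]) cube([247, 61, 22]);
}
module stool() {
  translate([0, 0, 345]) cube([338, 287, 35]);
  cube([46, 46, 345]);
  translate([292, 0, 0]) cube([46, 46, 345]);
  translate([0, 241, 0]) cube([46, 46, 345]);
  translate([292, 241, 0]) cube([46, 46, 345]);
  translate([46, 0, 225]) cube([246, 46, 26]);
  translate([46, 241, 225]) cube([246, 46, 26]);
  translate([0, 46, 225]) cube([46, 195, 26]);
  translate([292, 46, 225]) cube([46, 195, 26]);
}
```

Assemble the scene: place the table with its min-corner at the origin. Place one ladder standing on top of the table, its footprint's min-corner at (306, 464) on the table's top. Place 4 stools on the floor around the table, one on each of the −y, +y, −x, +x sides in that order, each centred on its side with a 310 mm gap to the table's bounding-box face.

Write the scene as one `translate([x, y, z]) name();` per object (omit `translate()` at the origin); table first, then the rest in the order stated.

table();
translate([306, 464, 780]) ladder();
translate([273, -597, 0]) stool();
translate([273, 1181, 0]) stool();
translate([-648, 292, 0]) stool();
translate([1194, 292, 0]) stool();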